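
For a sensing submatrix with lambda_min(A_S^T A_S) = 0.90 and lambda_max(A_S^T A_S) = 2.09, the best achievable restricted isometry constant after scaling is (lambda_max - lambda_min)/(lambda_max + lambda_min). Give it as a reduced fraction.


lambda_max - lambda_min = 2.09 - 0.90 = 1.19.
lambda_max + lambda_min = 2.09 + 0.90 = 2.99.
delta = 1.19/2.99 = 119/299.

119/299


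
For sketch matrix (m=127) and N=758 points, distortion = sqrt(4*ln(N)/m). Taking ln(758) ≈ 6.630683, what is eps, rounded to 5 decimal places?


ln(758) ≈ 6.630683.
4*ln(N)/m ≈ 4*6.630683/127 ≈ 0.20884041.
eps = sqrt(0.20884041) ≈ 0.4569906 ≈ 0.45699.

0.45699


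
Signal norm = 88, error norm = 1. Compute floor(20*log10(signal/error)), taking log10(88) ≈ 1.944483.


||x||/||e|| = 88/1 = 88.
log10(88) ≈ 1.944483.
20*log10(||x||/||e||) ≈ 20*1.944483 = 38.88966.
floor(38.88966) = 38.

38


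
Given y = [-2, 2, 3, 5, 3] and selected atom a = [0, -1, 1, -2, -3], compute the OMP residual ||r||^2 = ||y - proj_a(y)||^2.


a^T a = 15.
a^T y = -18.
coeff = -18/15 = -6/5.
||r||^2 = 147/5.

147/5


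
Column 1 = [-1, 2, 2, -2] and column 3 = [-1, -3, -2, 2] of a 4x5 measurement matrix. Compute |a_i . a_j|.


Inner product: -1*-1 + 2*-3 + 2*-2 + -2*2
Products: [1, -6, -4, -4]
Sum = -13.
|dot| = 13.

13


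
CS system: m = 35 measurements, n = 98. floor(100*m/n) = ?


100*m/n = 100*35/98 ≈ 35.7143.
floor = 35.

35


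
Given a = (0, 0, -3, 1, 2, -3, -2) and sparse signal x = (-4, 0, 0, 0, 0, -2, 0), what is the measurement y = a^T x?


Non-zero terms: ['0*-4', '-3*-2']
Products: [0, 6]
y = sum = 6.

6


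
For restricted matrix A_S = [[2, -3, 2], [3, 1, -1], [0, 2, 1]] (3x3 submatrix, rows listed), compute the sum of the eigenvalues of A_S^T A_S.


Sum of eigenvalues of A_S^T A_S = trace(A_S^T A_S) = sum of squared column norms of A_S.
A_S^T A_S diagonal: [13, 14, 6].
trace = 13 + 14 + 6 = 33.

33


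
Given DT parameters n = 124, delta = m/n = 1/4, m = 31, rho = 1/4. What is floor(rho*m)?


m = 1/4*124 = 31.
rho = 1/4.
rho*m = 1/4*31 = 7.75.
k = floor(7.75) = 7.

7


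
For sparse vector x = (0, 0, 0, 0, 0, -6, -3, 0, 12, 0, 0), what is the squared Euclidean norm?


Non-zero entries: [(5, -6), (6, -3), (8, 12)]
Squares: [36, 9, 144]
||x||_2^2 = sum = 189.

189


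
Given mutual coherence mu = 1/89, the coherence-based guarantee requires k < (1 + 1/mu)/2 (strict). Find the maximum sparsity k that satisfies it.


1/mu = 89.
1 + 1/mu = 90.
(1 + 1/mu)/2 = 45 is an integer and the inequality is strict, so k_max = 45 - 1 = 44.

44


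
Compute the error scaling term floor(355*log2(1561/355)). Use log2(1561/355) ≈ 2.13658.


log2(n/k) = log2(1561/355) ≈ 2.13658.
k*log2(n/k) ≈ 355*2.13658 = 758.4859.
floor(758.4859) = 758.

758


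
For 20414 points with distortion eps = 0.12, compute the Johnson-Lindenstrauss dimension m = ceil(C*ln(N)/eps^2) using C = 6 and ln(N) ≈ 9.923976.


ln(20414) ≈ 9.923976.
eps^2 = 0.12^2 = 0.0144.
C*ln(N)/eps^2 ≈ 6*9.923976/0.0144 ≈ 4134.99.
m = ceil(4134.99) = 4135.

4135


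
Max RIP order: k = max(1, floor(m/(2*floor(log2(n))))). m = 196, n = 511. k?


floor(log2(511)) = 8.
2*8 = 16.
m/(2*floor(log2(n))) = 196/16 ≈ 12.25.
floor = 12.
k = max(1, 12) = 12.

12


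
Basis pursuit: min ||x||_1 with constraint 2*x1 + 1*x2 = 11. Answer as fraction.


Axis intercepts:
  x1 = 11/2, x2 = 0: L1 = 11/2
  x1 = 0, x2 = 11: L1 = 11
x* = (11/2, 0)
||x*||_1 = 11/2.

11/2


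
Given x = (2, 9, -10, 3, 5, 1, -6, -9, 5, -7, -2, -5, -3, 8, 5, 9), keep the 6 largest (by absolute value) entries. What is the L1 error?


Sorted |x_i| descending: [10, 9, 9, 9, 8, 7, 6, 5, 5, 5, 5, 3, 3, 2, 2, 1]
Keep top 6: [10, 9, 9, 9, 8, 7]
Tail entries: [6, 5, 5, 5, 5, 3, 3, 2, 2, 1]
L1 error = sum of tail = 37.

37


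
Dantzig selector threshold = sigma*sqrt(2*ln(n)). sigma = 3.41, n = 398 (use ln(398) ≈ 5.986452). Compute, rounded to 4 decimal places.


ln(398) ≈ 5.986452.
2*ln(n) ≈ 11.972904.
sqrt(2*ln(n)) ≈ sqrt(11.972904) ≈ 3.460188.
threshold ≈ 3.41*3.460188 = 11.79924108 ≈ 11.7992.

11.7992


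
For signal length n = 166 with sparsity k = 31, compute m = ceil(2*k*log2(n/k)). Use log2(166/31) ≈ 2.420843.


log2(n/k) = log2(166/31) ≈ 2.420843.
2*k*log2(n/k) ≈ 2*31*2.420843 = 150.092266.
m = ceil(150.092266) = 151.

151


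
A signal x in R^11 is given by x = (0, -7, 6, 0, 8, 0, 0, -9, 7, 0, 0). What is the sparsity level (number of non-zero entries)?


Non-zero positions: [1, 2, 4, 7, 8].
Sparsity = 5.

5


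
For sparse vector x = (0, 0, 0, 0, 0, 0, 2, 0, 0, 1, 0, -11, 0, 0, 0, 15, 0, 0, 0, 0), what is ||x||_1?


Non-zero entries: [(6, 2), (9, 1), (11, -11), (15, 15)]
Absolute values: [2, 1, 11, 15]
||x||_1 = sum = 29.

29


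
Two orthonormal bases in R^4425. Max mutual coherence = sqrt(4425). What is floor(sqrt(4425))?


66^2 = 4356 <= 4425 < 4489 = 67^2, so 66 <= sqrt(4425) < 67.
floor(sqrt(4425)) = 66.

66


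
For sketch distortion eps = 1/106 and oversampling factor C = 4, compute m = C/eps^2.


1/eps = 106.
(1/eps)^2 = 11236.
m = 4*11236 = 44944.

44944


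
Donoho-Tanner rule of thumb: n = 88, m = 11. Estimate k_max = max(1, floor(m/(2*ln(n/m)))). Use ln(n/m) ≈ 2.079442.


n/m = 88/11 = 8.
ln(n/m) ≈ 2.079442.
2*ln(n/m) ≈ 4.158884.
m/(2*ln(n/m)) ≈ 11/4.158884 ≈ 2.6449.
floor = 2.
k_max = max(1, 2) = 2.

2


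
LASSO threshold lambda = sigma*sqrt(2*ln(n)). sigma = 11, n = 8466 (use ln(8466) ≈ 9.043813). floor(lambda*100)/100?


ln(8466) ≈ 9.043813.
2*ln(n) ≈ 18.087626.
sqrt(2*ln(n)) ≈ sqrt(18.087626) ≈ 4.252955.
lambda ≈ 11*4.252955 = 46.782505.
floor(lambda*100)/100 = 46.78.

46.78


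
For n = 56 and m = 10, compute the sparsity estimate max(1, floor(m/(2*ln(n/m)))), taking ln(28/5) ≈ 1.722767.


n/m = 56/10 = 28/5.
ln(n/m) ≈ 1.722767.
2*ln(n/m) ≈ 3.445534.
m/(2*ln(n/m)) ≈ 10/3.445534 ≈ 2.9023.
floor = 2.
k_max = max(1, 2) = 2.

2


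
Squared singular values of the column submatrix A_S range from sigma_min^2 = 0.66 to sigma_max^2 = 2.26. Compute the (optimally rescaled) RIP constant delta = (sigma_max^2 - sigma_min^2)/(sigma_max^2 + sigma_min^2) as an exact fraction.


lambda_max - lambda_min = 2.26 - 0.66 = 1.60.
lambda_max + lambda_min = 2.26 + 0.66 = 2.92.
delta = 1.60/2.92 = 160/292 = 40/73.

40/73


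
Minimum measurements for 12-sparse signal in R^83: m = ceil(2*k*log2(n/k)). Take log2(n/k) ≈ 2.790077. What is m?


log2(n/k) = log2(83/12) ≈ 2.790077.
2*k*log2(n/k) ≈ 2*12*2.790077 = 66.961848.
m = ceil(66.961848) = 67.

67


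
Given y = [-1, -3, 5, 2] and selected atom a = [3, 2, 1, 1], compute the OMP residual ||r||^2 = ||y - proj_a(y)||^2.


a^T a = 15.
a^T y = -2.
coeff = -2/15 = -2/15.
||r||^2 = 581/15.

581/15


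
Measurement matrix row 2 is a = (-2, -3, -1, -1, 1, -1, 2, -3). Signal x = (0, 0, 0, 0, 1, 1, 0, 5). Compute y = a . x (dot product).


Non-zero terms: ['1*1', '-1*1', '-3*5']
Products: [1, -1, -15]
y = sum = -15.

-15


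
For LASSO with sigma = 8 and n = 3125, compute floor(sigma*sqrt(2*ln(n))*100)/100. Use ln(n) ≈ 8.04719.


ln(3125) ≈ 8.04719.
2*ln(n) ≈ 16.09438.
sqrt(2*ln(n)) ≈ sqrt(16.09438) ≈ 4.01178.
lambda ≈ 8*4.01178 = 32.09424.
floor(lambda*100)/100 = 32.09.

32.09


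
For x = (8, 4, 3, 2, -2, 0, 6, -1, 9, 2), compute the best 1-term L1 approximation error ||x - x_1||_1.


Sorted |x_i| descending: [9, 8, 6, 4, 3, 2, 2, 2, 1, 0]
Keep top 1: [9]
Tail entries: [8, 6, 4, 3, 2, 2, 2, 1, 0]
L1 error = sum of tail = 28.

28


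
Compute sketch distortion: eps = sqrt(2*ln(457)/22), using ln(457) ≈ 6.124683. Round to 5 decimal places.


ln(457) ≈ 6.124683.
2*ln(N)/m ≈ 2*6.124683/22 ≈ 0.55678936.
eps = sqrt(0.55678936) ≈ 0.7461832 ≈ 0.74618.

0.74618


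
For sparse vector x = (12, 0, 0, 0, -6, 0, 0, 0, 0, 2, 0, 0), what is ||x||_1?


Non-zero entries: [(0, 12), (4, -6), (9, 2)]
Absolute values: [12, 6, 2]
||x||_1 = sum = 20.

20


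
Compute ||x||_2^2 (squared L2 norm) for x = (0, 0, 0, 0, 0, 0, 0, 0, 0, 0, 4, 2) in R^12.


Non-zero entries: [(10, 4), (11, 2)]
Squares: [16, 4]
||x||_2^2 = sum = 20.

20


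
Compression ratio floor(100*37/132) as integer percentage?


100*m/n = 100*37/132 ≈ 28.0303.
floor = 28.

28


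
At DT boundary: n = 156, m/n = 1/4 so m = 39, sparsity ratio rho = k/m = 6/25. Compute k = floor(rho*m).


m = 1/4*156 = 39.
rho = 6/25.
rho*m = 6/25*39 = 9.36.
k = floor(9.36) = 9.

9


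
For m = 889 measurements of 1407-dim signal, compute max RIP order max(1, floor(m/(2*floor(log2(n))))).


floor(log2(1407)) = 10.
2*10 = 20.
m/(2*floor(log2(n))) = 889/20 ≈ 44.45.
floor = 44.
k = max(1, 44) = 44.

44


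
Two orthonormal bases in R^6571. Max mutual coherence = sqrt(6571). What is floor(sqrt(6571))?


81^2 = 6561 <= 6571 < 6724 = 82^2, so 81 <= sqrt(6571) < 82.
floor(sqrt(6571)) = 81.

81


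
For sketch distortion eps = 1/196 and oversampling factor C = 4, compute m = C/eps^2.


1/eps = 196.
(1/eps)^2 = 38416.
m = 4*38416 = 153664.

153664


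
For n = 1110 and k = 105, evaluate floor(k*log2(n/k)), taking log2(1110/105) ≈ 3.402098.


log2(n/k) = log2(1110/105) ≈ 3.402098.
k*log2(n/k) ≈ 105*3.402098 = 357.22029.
floor(357.22029) = 357.

357


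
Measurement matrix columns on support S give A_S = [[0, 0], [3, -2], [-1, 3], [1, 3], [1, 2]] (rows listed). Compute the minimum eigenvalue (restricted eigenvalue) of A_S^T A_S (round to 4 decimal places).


A_S^T A_S = [[12, -4], [-4, 26]].
trace = 38.
det = 296.
disc = trace^2 - 4*det = 1444 - 4*296 = 260.
sqrt(260) ≈ 16.124515.
lam_min = (38 - sqrt(260))/2 ≈ (38 - 16.124515)/2 = 10.9377425 ≈ 10.9377.

10.9377


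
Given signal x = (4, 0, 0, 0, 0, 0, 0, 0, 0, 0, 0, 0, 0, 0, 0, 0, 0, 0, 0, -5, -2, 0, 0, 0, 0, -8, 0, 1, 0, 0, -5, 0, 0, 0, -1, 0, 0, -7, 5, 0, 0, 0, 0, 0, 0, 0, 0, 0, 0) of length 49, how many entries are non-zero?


Non-zero positions: [0, 19, 20, 25, 27, 30, 34, 37, 38].
Sparsity = 9.

9


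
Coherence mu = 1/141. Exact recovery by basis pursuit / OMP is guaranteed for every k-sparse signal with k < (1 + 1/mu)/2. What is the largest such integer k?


1/mu = 141.
1 + 1/mu = 142.
(1 + 1/mu)/2 = 71 is an integer and the inequality is strict, so k_max = 71 - 1 = 70.

70


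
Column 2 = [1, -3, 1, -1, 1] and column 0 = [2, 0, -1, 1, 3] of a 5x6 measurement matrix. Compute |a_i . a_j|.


Inner product: 1*2 + -3*0 + 1*-1 + -1*1 + 1*3
Products: [2, 0, -1, -1, 3]
Sum = 3.
|dot| = 3.

3


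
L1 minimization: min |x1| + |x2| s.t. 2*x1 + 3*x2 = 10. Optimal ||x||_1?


Axis intercepts:
  x1 = 5, x2 = 0: L1 = 5
  x1 = 0, x2 = 10/3: L1 = 10/3
x* = (0, 10/3)
||x*||_1 = 10/3.

10/3


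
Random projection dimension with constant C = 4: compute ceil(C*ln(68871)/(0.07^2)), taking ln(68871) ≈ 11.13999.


ln(68871) ≈ 11.13999.
eps^2 = 0.07^2 = 0.0049.
C*ln(N)/eps^2 ≈ 4*11.13999/0.0049 ≈ 9093.8694.
m = ceil(9093.8694) = 9094.

9094


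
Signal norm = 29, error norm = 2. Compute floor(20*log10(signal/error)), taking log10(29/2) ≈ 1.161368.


||x||/||e|| = 29/2.
log10(29/2) ≈ 1.161368.
20*log10(||x||/||e||) ≈ 20*1.161368 = 23.22736.
floor(23.22736) = 23.

23


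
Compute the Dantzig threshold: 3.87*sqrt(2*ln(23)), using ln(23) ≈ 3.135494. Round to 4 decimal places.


ln(23) ≈ 3.135494.
2*ln(n) ≈ 6.270988.
sqrt(2*ln(n)) ≈ sqrt(6.270988) ≈ 2.504194.
threshold ≈ 3.87*2.504194 = 9.69123078 ≈ 9.6912.

9.6912


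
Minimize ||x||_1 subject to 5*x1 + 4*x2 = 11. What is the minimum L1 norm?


Axis intercepts:
  x1 = 11/5, x2 = 0: L1 = 11/5
  x1 = 0, x2 = 11/4: L1 = 11/4
x* = (11/5, 0)
||x*||_1 = 11/5.

11/5


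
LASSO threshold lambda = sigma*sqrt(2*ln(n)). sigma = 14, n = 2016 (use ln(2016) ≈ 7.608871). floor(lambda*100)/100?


ln(2016) ≈ 7.608871.
2*ln(n) ≈ 15.217742.
sqrt(2*ln(n)) ≈ sqrt(15.217742) ≈ 3.900992.
lambda ≈ 14*3.900992 = 54.613888.
floor(lambda*100)/100 = 54.61.

54.61


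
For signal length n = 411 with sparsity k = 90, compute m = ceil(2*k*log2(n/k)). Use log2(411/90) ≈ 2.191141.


log2(n/k) = log2(411/90) ≈ 2.191141.
2*k*log2(n/k) ≈ 2*90*2.191141 = 394.40538.
m = ceil(394.40538) = 395.

395


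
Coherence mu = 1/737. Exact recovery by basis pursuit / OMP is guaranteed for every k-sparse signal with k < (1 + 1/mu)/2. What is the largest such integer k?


1/mu = 737.
1 + 1/mu = 738.
(1 + 1/mu)/2 = 369 is an integer and the inequality is strict, so k_max = 369 - 1 = 368.

368


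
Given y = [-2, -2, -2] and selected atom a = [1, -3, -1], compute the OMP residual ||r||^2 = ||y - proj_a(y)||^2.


a^T a = 11.
a^T y = 6.
coeff = 6/11 = 6/11.
||r||^2 = 96/11.

96/11


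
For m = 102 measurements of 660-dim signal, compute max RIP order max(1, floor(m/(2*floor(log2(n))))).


floor(log2(660)) = 9.
2*9 = 18.
m/(2*floor(log2(n))) = 102/18 ≈ 5.6667.
floor = 5.
k = max(1, 5) = 5.

5


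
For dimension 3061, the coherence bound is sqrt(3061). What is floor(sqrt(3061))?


55^2 = 3025 <= 3061 < 3136 = 56^2, so 55 <= sqrt(3061) < 56.
floor(sqrt(3061)) = 55.

55


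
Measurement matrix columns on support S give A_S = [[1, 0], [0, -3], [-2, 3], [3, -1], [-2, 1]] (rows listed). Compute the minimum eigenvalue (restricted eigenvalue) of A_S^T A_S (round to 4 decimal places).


A_S^T A_S = [[18, -11], [-11, 20]].
trace = 38.
det = 239.
disc = trace^2 - 4*det = 1444 - 4*239 = 488.
sqrt(488) ≈ 22.090722.
lam_min = (38 - sqrt(488))/2 ≈ (38 - 22.090722)/2 = 7.954639 ≈ 7.9546.

7.9546


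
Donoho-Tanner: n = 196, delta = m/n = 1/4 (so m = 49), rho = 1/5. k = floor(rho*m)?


m = 1/4*196 = 49.
rho = 1/5.
rho*m = 1/5*49 = 9.8.
k = floor(9.8) = 9.

9


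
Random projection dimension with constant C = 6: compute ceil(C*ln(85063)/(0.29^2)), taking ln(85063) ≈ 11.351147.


ln(85063) ≈ 11.351147.
eps^2 = 0.29^2 = 0.0841.
C*ln(N)/eps^2 ≈ 6*11.351147/0.0841 ≈ 809.8321.
m = ceil(809.8321) = 810.

810


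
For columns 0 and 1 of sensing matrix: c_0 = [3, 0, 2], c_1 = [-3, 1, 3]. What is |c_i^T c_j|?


Inner product: 3*-3 + 0*1 + 2*3
Products: [-9, 0, 6]
Sum = -3.
|dot| = 3.

3


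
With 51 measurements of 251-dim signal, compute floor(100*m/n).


100*m/n = 100*51/251 ≈ 20.3187.
floor = 20.

20


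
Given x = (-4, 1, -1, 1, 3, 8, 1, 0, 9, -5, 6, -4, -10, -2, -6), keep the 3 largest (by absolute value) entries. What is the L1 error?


Sorted |x_i| descending: [10, 9, 8, 6, 6, 5, 4, 4, 3, 2, 1, 1, 1, 1, 0]
Keep top 3: [10, 9, 8]
Tail entries: [6, 6, 5, 4, 4, 3, 2, 1, 1, 1, 1, 0]
L1 error = sum of tail = 34.

34


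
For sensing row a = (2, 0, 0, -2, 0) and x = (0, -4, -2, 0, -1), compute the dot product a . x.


Non-zero terms: ['0*-4', '0*-2', '0*-1']
Products: [0, 0, 0]
y = sum = 0.

0


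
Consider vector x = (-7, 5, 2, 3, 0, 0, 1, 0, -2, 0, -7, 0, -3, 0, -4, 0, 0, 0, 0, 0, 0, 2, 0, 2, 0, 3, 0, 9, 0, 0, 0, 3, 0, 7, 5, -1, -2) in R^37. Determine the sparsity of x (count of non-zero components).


Non-zero positions: [0, 1, 2, 3, 6, 8, 10, 12, 14, 21, 23, 25, 27, 31, 33, 34, 35, 36].
Sparsity = 18.

18


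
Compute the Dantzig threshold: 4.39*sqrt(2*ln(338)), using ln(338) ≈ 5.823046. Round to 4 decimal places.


ln(338) ≈ 5.823046.
2*ln(n) ≈ 11.646092.
sqrt(2*ln(n)) ≈ sqrt(11.646092) ≈ 3.412637.
threshold ≈ 4.39*3.412637 = 14.98147643 ≈ 14.9815.

14.9815


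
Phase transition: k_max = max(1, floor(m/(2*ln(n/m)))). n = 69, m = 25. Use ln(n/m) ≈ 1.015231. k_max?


n/m = 69/25.
ln(n/m) ≈ 1.015231.
2*ln(n/m) ≈ 2.030462.
m/(2*ln(n/m)) ≈ 25/2.030462 ≈ 12.3125.
floor = 12.
k_max = max(1, 12) = 12.

12


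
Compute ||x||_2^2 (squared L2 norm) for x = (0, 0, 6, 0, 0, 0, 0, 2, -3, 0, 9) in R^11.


Non-zero entries: [(2, 6), (7, 2), (8, -3), (10, 9)]
Squares: [36, 4, 9, 81]
||x||_2^2 = sum = 130.

130


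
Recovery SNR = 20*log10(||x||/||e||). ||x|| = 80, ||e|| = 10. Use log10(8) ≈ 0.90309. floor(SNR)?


||x||/||e|| = 80/10 = 8.
log10(8) ≈ 0.90309.
20*log10(||x||/||e||) ≈ 20*0.90309 = 18.0618.
floor(18.0618) = 18.

18


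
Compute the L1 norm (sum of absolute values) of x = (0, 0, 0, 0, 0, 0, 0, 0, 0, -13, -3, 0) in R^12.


Non-zero entries: [(9, -13), (10, -3)]
Absolute values: [13, 3]
||x||_1 = sum = 16.

16


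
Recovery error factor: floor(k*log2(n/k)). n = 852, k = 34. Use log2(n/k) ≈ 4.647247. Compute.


log2(n/k) = log2(852/34) ≈ 4.647247.
k*log2(n/k) ≈ 34*4.647247 = 158.006398.
floor(158.006398) = 158.

158


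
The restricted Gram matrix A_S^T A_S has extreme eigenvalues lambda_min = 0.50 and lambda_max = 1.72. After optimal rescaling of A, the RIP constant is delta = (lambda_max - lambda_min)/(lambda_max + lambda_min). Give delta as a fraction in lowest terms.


lambda_max - lambda_min = 1.72 - 0.50 = 1.22.
lambda_max + lambda_min = 1.72 + 0.50 = 2.22.
delta = 1.22/2.22 = 122/222 = 61/111.

61/111


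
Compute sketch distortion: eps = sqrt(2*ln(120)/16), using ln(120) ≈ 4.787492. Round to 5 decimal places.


ln(120) ≈ 4.787492.
2*ln(N)/m ≈ 2*4.787492/16 ≈ 0.5984365.
eps = sqrt(0.5984365) ≈ 0.7735868 ≈ 0.77359.

0.77359


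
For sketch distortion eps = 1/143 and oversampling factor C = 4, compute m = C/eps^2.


1/eps = 143.
(1/eps)^2 = 20449.
m = 4*20449 = 81796.

81796


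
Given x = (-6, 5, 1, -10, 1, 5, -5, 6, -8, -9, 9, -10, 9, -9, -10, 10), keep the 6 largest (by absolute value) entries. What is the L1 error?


Sorted |x_i| descending: [10, 10, 10, 10, 9, 9, 9, 9, 8, 6, 6, 5, 5, 5, 1, 1]
Keep top 6: [10, 10, 10, 10, 9, 9]
Tail entries: [9, 9, 8, 6, 6, 5, 5, 5, 1, 1]
L1 error = sum of tail = 55.

55


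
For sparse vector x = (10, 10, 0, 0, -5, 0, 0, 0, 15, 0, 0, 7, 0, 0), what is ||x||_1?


Non-zero entries: [(0, 10), (1, 10), (4, -5), (8, 15), (11, 7)]
Absolute values: [10, 10, 5, 15, 7]
||x||_1 = sum = 47.

47


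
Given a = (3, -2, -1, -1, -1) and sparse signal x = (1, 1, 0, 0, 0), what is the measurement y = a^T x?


Non-zero terms: ['3*1', '-2*1']
Products: [3, -2]
y = sum = 1.

1


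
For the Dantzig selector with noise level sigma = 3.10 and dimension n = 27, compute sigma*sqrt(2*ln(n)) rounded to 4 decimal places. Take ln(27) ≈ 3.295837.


ln(27) ≈ 3.295837.
2*ln(n) ≈ 6.591674.
sqrt(2*ln(n)) ≈ sqrt(6.591674) ≈ 2.567426.
threshold ≈ 3.10*2.567426 = 7.9590206 ≈ 7.9590.

7.9590


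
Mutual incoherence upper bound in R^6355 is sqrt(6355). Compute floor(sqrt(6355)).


79^2 = 6241 <= 6355 < 6400 = 80^2, so 79 <= sqrt(6355) < 80.
floor(sqrt(6355)) = 79.

79


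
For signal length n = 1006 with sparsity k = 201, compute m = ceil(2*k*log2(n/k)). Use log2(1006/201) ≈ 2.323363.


log2(n/k) = log2(1006/201) ≈ 2.323363.
2*k*log2(n/k) ≈ 2*201*2.323363 = 933.991926.
m = ceil(933.991926) = 934.

934


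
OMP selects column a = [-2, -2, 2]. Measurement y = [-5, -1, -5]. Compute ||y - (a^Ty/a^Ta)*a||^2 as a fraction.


a^T a = 12.
a^T y = 2.
coeff = 2/12 = 1/6.
||r||^2 = 152/3.

152/3


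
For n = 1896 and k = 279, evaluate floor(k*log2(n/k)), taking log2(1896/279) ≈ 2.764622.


log2(n/k) = log2(1896/279) ≈ 2.764622.
k*log2(n/k) ≈ 279*2.764622 = 771.329538.
floor(771.329538) = 771.

771


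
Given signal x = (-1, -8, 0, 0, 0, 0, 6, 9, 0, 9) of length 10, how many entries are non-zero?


Non-zero positions: [0, 1, 6, 7, 9].
Sparsity = 5.

5


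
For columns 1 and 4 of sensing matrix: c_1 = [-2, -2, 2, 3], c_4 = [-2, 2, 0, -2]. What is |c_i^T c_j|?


Inner product: -2*-2 + -2*2 + 2*0 + 3*-2
Products: [4, -4, 0, -6]
Sum = -6.
|dot| = 6.

6


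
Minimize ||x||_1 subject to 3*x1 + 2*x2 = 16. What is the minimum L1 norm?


Axis intercepts:
  x1 = 16/3, x2 = 0: L1 = 16/3
  x1 = 0, x2 = 8: L1 = 8
x* = (16/3, 0)
||x*||_1 = 16/3.

16/3


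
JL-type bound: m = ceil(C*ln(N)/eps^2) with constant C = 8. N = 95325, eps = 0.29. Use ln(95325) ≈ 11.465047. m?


ln(95325) ≈ 11.465047.
eps^2 = 0.29^2 = 0.0841.
C*ln(N)/eps^2 ≈ 8*11.465047/0.0841 ≈ 1090.6109.
m = ceil(1090.6109) = 1091.

1091


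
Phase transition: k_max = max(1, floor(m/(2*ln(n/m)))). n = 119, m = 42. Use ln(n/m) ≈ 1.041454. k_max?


n/m = 119/42 = 17/6.
ln(n/m) ≈ 1.041454.
2*ln(n/m) ≈ 2.082908.
m/(2*ln(n/m)) ≈ 42/2.082908 ≈ 20.1641.
floor = 20.
k_max = max(1, 20) = 20.

20


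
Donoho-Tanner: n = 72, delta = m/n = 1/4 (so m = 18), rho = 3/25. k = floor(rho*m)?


m = 1/4*72 = 18.
rho = 3/25.
rho*m = 3/25*18 = 2.16.
k = floor(2.16) = 2.

2


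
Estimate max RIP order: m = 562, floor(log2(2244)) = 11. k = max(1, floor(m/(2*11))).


floor(log2(2244)) = 11.
2*11 = 22.
m/(2*floor(log2(n))) = 562/22 ≈ 25.5455.
floor = 25.
k = max(1, 25) = 25.

25


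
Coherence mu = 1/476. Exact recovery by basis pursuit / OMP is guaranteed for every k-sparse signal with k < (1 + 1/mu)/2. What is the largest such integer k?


1/mu = 476.
1 + 1/mu = 477.
(1 + 1/mu)/2 = 238.5 is not an integer, so k_max = floor(238.5) = 238.

238


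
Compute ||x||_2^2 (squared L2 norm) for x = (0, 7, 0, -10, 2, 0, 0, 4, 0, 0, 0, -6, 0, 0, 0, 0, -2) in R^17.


Non-zero entries: [(1, 7), (3, -10), (4, 2), (7, 4), (11, -6), (16, -2)]
Squares: [49, 100, 4, 16, 36, 4]
||x||_2^2 = sum = 209.

209


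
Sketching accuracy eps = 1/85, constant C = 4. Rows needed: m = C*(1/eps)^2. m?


1/eps = 85.
(1/eps)^2 = 7225.
m = 4*7225 = 28900.

28900


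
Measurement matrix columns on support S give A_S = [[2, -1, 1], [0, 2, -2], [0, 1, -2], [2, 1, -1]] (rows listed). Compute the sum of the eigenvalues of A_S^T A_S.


Sum of eigenvalues of A_S^T A_S = trace(A_S^T A_S) = sum of squared column norms of A_S.
A_S^T A_S diagonal: [8, 7, 10].
trace = 8 + 7 + 10 = 25.

25


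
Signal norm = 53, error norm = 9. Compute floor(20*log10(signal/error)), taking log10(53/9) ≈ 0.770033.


||x||/||e|| = 53/9.
log10(53/9) ≈ 0.770033.
20*log10(||x||/||e||) ≈ 20*0.770033 = 15.40066.
floor(15.40066) = 15.

15


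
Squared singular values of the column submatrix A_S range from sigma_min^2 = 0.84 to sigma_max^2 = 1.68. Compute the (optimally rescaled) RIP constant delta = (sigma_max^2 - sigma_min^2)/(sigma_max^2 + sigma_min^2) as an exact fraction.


lambda_max - lambda_min = 1.68 - 0.84 = 0.84.
lambda_max + lambda_min = 1.68 + 0.84 = 2.52.
delta = 0.84/2.52 = 84/252 = 1/3.

1/3


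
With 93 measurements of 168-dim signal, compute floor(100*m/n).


100*m/n = 100*93/168 ≈ 55.3571.
floor = 55.

55


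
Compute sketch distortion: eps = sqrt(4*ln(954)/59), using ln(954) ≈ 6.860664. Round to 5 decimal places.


ln(954) ≈ 6.860664.
4*ln(N)/m ≈ 4*6.860664/59 ≈ 0.46512976.
eps = sqrt(0.46512976) ≈ 0.6820042 ≈ 0.68200.

0.68200


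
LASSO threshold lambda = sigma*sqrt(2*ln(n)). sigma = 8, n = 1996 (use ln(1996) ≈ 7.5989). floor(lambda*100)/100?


ln(1996) ≈ 7.5989.
2*ln(n) ≈ 15.1978.
sqrt(2*ln(n)) ≈ sqrt(15.1978) ≈ 3.898436.
lambda ≈ 8*3.898436 = 31.187488.
floor(lambda*100)/100 = 31.18.

31.18


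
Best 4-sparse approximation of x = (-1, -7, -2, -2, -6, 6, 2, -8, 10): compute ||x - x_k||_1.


Sorted |x_i| descending: [10, 8, 7, 6, 6, 2, 2, 2, 1]
Keep top 4: [10, 8, 7, 6]
Tail entries: [6, 2, 2, 2, 1]
L1 error = sum of tail = 13.

13


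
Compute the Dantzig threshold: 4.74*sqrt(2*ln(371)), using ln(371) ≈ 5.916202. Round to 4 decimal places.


ln(371) ≈ 5.916202.
2*ln(n) ≈ 11.832404.
sqrt(2*ln(n)) ≈ sqrt(11.832404) ≈ 3.439826.
threshold ≈ 4.74*3.439826 = 16.30477524 ≈ 16.3048.

16.3048


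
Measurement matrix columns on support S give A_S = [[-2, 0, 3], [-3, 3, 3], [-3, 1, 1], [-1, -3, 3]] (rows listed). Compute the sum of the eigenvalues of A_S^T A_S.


Sum of eigenvalues of A_S^T A_S = trace(A_S^T A_S) = sum of squared column norms of A_S.
A_S^T A_S diagonal: [23, 19, 28].
trace = 23 + 19 + 28 = 70.

70


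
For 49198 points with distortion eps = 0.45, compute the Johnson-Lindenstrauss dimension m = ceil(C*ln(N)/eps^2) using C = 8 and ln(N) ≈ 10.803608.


ln(49198) ≈ 10.803608.
eps^2 = 0.45^2 = 0.2025.
C*ln(N)/eps^2 ≈ 8*10.803608/0.2025 ≈ 426.8092.
m = ceil(426.8092) = 427.

427


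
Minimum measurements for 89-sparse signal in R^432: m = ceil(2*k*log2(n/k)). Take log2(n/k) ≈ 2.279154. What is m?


log2(n/k) = log2(432/89) ≈ 2.279154.
2*k*log2(n/k) ≈ 2*89*2.279154 = 405.689412.
m = ceil(405.689412) = 406.

406


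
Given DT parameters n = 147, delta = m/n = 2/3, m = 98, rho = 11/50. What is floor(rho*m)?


m = 2/3*147 = 98.
rho = 11/50.
rho*m = 11/50*98 = 21.56.
k = floor(21.56) = 21.

21


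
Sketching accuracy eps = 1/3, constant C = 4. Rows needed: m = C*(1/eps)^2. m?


1/eps = 3.
(1/eps)^2 = 9.
m = 4*9 = 36.

36


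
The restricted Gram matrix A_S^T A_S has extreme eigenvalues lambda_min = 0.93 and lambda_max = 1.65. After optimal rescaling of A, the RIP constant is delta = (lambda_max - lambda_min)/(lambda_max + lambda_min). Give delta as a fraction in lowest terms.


lambda_max - lambda_min = 1.65 - 0.93 = 0.72.
lambda_max + lambda_min = 1.65 + 0.93 = 2.58.
delta = 0.72/2.58 = 72/258 = 12/43.

12/43


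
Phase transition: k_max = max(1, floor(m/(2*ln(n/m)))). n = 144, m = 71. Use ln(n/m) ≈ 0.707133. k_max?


n/m = 144/71.
ln(n/m) ≈ 0.707133.
2*ln(n/m) ≈ 1.414266.
m/(2*ln(n/m)) ≈ 71/1.414266 ≈ 50.2027.
floor = 50.
k_max = max(1, 50) = 50.

50


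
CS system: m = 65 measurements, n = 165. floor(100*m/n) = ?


100*m/n = 100*65/165 ≈ 39.3939.
floor = 39.

39


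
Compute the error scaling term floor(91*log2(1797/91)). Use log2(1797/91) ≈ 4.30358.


log2(n/k) = log2(1797/91) ≈ 4.30358.
k*log2(n/k) ≈ 91*4.30358 = 391.62578.
floor(391.62578) = 391.

391


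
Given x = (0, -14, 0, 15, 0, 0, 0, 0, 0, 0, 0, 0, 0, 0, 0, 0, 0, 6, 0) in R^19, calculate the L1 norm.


Non-zero entries: [(1, -14), (3, 15), (17, 6)]
Absolute values: [14, 15, 6]
||x||_1 = sum = 35.

35


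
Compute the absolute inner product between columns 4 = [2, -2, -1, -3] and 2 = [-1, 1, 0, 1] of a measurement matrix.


Inner product: 2*-1 + -2*1 + -1*0 + -3*1
Products: [-2, -2, 0, -3]
Sum = -7.
|dot| = 7.

7


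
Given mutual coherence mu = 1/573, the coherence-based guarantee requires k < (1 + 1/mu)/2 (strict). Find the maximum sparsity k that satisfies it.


1/mu = 573.
1 + 1/mu = 574.
(1 + 1/mu)/2 = 287 is an integer and the inequality is strict, so k_max = 287 - 1 = 286.

286


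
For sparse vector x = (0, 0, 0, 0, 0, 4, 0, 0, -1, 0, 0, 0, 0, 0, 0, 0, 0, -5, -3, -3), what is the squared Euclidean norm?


Non-zero entries: [(5, 4), (8, -1), (17, -5), (18, -3), (19, -3)]
Squares: [16, 1, 25, 9, 9]
||x||_2^2 = sum = 60.

60


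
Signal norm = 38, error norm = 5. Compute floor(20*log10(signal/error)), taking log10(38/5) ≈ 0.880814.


||x||/||e|| = 38/5.
log10(38/5) ≈ 0.880814.
20*log10(||x||/||e||) ≈ 20*0.880814 = 17.61628.
floor(17.61628) = 17.

17


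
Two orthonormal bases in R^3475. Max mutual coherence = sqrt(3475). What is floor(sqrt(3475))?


58^2 = 3364 <= 3475 < 3481 = 59^2, so 58 <= sqrt(3475) < 59.
floor(sqrt(3475)) = 58.

58


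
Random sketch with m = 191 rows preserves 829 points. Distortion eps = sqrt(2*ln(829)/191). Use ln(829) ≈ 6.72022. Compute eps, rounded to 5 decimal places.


ln(829) ≈ 6.72022.
2*ln(N)/m ≈ 2*6.72022/191 ≈ 0.0703688.
eps = sqrt(0.0703688) ≈ 0.2652712 ≈ 0.26527.

0.26527


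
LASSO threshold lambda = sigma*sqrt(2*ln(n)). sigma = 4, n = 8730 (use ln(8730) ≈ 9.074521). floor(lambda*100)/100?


ln(8730) ≈ 9.074521.
2*ln(n) ≈ 18.149042.
sqrt(2*ln(n)) ≈ sqrt(18.149042) ≈ 4.260169.
lambda ≈ 4*4.260169 = 17.040676.
floor(lambda*100)/100 = 17.04.

17.04


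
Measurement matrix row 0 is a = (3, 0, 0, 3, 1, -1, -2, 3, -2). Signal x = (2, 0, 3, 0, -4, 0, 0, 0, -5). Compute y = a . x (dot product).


Non-zero terms: ['3*2', '0*3', '1*-4', '-2*-5']
Products: [6, 0, -4, 10]
y = sum = 12.

12


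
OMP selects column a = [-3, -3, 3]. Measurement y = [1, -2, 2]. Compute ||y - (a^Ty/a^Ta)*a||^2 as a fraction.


a^T a = 27.
a^T y = 9.
coeff = 9/27 = 1/3.
||r||^2 = 6.

6


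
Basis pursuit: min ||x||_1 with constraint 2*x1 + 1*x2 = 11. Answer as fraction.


Axis intercepts:
  x1 = 11/2, x2 = 0: L1 = 11/2
  x1 = 0, x2 = 11: L1 = 11
x* = (11/2, 0)
||x*||_1 = 11/2.

11/2


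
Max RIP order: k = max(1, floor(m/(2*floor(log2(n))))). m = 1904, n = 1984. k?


floor(log2(1984)) = 10.
2*10 = 20.
m/(2*floor(log2(n))) = 1904/20 ≈ 95.2.
floor = 95.
k = max(1, 95) = 95.

95


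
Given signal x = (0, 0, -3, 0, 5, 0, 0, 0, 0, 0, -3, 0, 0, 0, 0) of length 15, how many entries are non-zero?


Non-zero positions: [2, 4, 10].
Sparsity = 3.

3


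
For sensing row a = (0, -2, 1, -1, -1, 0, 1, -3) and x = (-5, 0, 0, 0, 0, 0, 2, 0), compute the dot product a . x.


Non-zero terms: ['0*-5', '1*2']
Products: [0, 2]
y = sum = 2.

2


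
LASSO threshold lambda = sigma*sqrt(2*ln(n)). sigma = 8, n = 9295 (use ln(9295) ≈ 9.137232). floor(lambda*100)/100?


ln(9295) ≈ 9.137232.
2*ln(n) ≈ 18.274464.
sqrt(2*ln(n)) ≈ sqrt(18.274464) ≈ 4.274864.
lambda ≈ 8*4.274864 = 34.198912.
floor(lambda*100)/100 = 34.19.

34.19


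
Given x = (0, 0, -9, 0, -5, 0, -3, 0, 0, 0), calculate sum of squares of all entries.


Non-zero entries: [(2, -9), (4, -5), (6, -3)]
Squares: [81, 25, 9]
||x||_2^2 = sum = 115.

115


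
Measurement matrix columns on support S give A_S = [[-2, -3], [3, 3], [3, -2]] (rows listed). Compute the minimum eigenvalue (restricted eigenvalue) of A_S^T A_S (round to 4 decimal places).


A_S^T A_S = [[22, 9], [9, 22]].
trace = 44.
det = 403.
disc = trace^2 - 4*det = 1936 - 4*403 = 324.
sqrt(324) = 18.
lam_min = (44 - 18)/2 = 13 = 13.0000.

13.0000


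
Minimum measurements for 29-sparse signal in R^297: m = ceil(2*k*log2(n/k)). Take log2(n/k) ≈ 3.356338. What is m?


log2(n/k) = log2(297/29) ≈ 3.356338.
2*k*log2(n/k) ≈ 2*29*3.356338 = 194.667604.
m = ceil(194.667604) = 195.

195


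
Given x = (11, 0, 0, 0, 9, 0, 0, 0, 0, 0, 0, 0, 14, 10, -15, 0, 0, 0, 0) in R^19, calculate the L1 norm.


Non-zero entries: [(0, 11), (4, 9), (12, 14), (13, 10), (14, -15)]
Absolute values: [11, 9, 14, 10, 15]
||x||_1 = sum = 59.

59


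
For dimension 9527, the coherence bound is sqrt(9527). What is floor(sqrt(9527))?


97^2 = 9409 <= 9527 < 9604 = 98^2, so 97 <= sqrt(9527) < 98.
floor(sqrt(9527)) = 97.

97


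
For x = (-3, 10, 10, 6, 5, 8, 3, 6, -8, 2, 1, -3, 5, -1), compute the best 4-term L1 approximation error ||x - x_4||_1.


Sorted |x_i| descending: [10, 10, 8, 8, 6, 6, 5, 5, 3, 3, 3, 2, 1, 1]
Keep top 4: [10, 10, 8, 8]
Tail entries: [6, 6, 5, 5, 3, 3, 3, 2, 1, 1]
L1 error = sum of tail = 35.

35


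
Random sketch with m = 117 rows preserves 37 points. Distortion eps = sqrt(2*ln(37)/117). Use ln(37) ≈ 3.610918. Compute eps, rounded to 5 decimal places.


ln(37) ≈ 3.610918.
2*ln(N)/m ≈ 2*3.610918/117 ≈ 0.06172509.
eps = sqrt(0.06172509) ≈ 0.2484453 ≈ 0.24845.

0.24845


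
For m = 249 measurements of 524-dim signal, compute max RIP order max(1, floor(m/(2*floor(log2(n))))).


floor(log2(524)) = 9.
2*9 = 18.
m/(2*floor(log2(n))) = 249/18 ≈ 13.8333.
floor = 13.
k = max(1, 13) = 13.

13


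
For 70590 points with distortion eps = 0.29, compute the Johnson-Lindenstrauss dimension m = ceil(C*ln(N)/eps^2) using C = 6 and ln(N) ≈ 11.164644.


ln(70590) ≈ 11.164644.
eps^2 = 0.29^2 = 0.0841.
C*ln(N)/eps^2 ≈ 6*11.164644/0.0841 ≈ 796.5263.
m = ceil(796.5263) = 797.

797


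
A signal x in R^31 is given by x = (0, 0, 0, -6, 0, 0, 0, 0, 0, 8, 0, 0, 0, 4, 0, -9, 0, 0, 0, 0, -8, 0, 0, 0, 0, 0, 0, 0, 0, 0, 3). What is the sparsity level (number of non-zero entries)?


Non-zero positions: [3, 9, 13, 15, 20, 30].
Sparsity = 6.

6


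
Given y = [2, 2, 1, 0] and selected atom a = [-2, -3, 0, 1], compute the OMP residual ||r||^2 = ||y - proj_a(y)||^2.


a^T a = 14.
a^T y = -10.
coeff = -10/14 = -5/7.
||r||^2 = 13/7.

13/7


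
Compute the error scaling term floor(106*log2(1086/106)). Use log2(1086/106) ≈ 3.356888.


log2(n/k) = log2(1086/106) ≈ 3.356888.
k*log2(n/k) ≈ 106*3.356888 = 355.830128.
floor(355.830128) = 355.

355


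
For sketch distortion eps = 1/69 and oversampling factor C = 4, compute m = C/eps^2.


1/eps = 69.
(1/eps)^2 = 4761.
m = 4*4761 = 19044.

19044


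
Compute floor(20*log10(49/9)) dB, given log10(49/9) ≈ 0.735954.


||x||/||e|| = 49/9.
log10(49/9) ≈ 0.735954.
20*log10(||x||/||e||) ≈ 20*0.735954 = 14.71908.
floor(14.71908) = 14.

14


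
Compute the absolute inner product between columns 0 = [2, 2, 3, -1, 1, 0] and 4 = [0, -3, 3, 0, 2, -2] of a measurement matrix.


Inner product: 2*0 + 2*-3 + 3*3 + -1*0 + 1*2 + 0*-2
Products: [0, -6, 9, 0, 2, 0]
Sum = 5.
|dot| = 5.

5


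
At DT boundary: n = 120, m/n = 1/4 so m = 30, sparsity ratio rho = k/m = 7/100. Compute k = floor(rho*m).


m = 1/4*120 = 30.
rho = 7/100.
rho*m = 7/100*30 = 2.1.
k = floor(2.1) = 2.

2


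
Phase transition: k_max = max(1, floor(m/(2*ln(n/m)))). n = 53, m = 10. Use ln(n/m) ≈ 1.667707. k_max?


n/m = 53/10.
ln(n/m) ≈ 1.667707.
2*ln(n/m) ≈ 3.335414.
m/(2*ln(n/m)) ≈ 10/3.335414 ≈ 2.9981.
floor = 2.
k_max = max(1, 2) = 2.

2


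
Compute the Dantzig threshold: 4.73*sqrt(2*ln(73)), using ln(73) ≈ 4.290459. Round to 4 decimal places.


ln(73) ≈ 4.290459.
2*ln(n) ≈ 8.580918.
sqrt(2*ln(n)) ≈ sqrt(8.580918) ≈ 2.92932.
threshold ≈ 4.73*2.92932 = 13.8556836 ≈ 13.8557.

13.8557


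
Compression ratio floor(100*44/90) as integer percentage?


100*m/n = 100*44/90 ≈ 48.8889.
floor = 48.

48


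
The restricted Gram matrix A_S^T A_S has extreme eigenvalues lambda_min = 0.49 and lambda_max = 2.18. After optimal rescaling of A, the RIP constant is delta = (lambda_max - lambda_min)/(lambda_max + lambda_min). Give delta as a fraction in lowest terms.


lambda_max - lambda_min = 2.18 - 0.49 = 1.69.
lambda_max + lambda_min = 2.18 + 0.49 = 2.67.
delta = 1.69/2.67 = 169/267.

169/267


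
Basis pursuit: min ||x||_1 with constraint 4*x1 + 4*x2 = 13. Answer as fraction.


Axis intercepts:
  x1 = 13/4, x2 = 0: L1 = 13/4
  x1 = 0, x2 = 13/4: L1 = 13/4
x* = (13/4, 0)
||x*||_1 = 13/4.

13/4


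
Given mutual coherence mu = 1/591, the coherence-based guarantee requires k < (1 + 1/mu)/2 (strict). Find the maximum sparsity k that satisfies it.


1/mu = 591.
1 + 1/mu = 592.
(1 + 1/mu)/2 = 296 is an integer and the inequality is strict, so k_max = 296 - 1 = 295.

295


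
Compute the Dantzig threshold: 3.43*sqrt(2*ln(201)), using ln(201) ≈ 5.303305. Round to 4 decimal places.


ln(201) ≈ 5.303305.
2*ln(n) ≈ 10.60661.
sqrt(2*ln(n)) ≈ sqrt(10.60661) ≈ 3.256779.
threshold ≈ 3.43*3.256779 = 11.17075197 ≈ 11.1708.

11.1708


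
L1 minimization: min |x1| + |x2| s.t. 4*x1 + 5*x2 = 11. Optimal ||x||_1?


Axis intercepts:
  x1 = 11/4, x2 = 0: L1 = 11/4
  x1 = 0, x2 = 11/5: L1 = 11/5
x* = (0, 11/5)
||x*||_1 = 11/5.

11/5


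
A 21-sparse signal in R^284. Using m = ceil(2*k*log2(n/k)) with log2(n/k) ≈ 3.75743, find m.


log2(n/k) = log2(284/21) ≈ 3.75743.
2*k*log2(n/k) ≈ 2*21*3.75743 = 157.81206.
m = ceil(157.81206) = 158.

158


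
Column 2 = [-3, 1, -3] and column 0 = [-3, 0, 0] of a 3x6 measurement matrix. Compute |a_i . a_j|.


Inner product: -3*-3 + 1*0 + -3*0
Products: [9, 0, 0]
Sum = 9.
|dot| = 9.

9


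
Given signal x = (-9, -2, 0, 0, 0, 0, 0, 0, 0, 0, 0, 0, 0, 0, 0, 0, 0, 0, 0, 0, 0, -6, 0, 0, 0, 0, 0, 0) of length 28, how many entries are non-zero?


Non-zero positions: [0, 1, 21].
Sparsity = 3.

3


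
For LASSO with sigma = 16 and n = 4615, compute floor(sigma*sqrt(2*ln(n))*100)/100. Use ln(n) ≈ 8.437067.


ln(4615) ≈ 8.437067.
2*ln(n) ≈ 16.874134.
sqrt(2*ln(n)) ≈ sqrt(16.874134) ≈ 4.107814.
lambda ≈ 16*4.107814 = 65.725024.
floor(lambda*100)/100 = 65.72.

65.72


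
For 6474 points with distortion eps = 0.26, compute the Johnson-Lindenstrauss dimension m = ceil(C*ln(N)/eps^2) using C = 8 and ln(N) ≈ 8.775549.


ln(6474) ≈ 8.775549.
eps^2 = 0.26^2 = 0.0676.
C*ln(N)/eps^2 ≈ 8*8.775549/0.0676 ≈ 1038.5265.
m = ceil(1038.5265) = 1039.

1039


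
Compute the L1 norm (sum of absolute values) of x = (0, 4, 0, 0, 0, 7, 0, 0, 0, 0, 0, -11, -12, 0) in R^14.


Non-zero entries: [(1, 4), (5, 7), (11, -11), (12, -12)]
Absolute values: [4, 7, 11, 12]
||x||_1 = sum = 34.

34


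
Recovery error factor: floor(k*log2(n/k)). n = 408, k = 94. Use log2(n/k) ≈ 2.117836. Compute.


log2(n/k) = log2(408/94) ≈ 2.117836.
k*log2(n/k) ≈ 94*2.117836 = 199.076584.
floor(199.076584) = 199.

199


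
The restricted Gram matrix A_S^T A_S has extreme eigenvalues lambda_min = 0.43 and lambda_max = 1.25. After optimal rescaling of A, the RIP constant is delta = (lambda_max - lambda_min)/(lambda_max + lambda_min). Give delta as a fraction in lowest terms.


lambda_max - lambda_min = 1.25 - 0.43 = 0.82.
lambda_max + lambda_min = 1.25 + 0.43 = 1.68.
delta = 0.82/1.68 = 82/168 = 41/84.

41/84


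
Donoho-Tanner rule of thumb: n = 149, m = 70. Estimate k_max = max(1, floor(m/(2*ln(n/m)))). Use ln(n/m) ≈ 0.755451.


n/m = 149/70.
ln(n/m) ≈ 0.755451.
2*ln(n/m) ≈ 1.510902.
m/(2*ln(n/m)) ≈ 70/1.510902 ≈ 46.3299.
floor = 46.
k_max = max(1, 46) = 46.

46


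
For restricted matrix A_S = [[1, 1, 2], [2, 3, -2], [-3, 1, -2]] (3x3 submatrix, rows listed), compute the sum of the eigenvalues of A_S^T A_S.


Sum of eigenvalues of A_S^T A_S = trace(A_S^T A_S) = sum of squared column norms of A_S.
A_S^T A_S diagonal: [14, 11, 12].
trace = 14 + 11 + 12 = 37.

37


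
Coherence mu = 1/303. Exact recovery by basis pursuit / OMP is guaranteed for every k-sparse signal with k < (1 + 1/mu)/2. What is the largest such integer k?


1/mu = 303.
1 + 1/mu = 304.
(1 + 1/mu)/2 = 152 is an integer and the inequality is strict, so k_max = 152 - 1 = 151.

151


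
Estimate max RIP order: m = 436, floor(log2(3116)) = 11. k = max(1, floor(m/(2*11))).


floor(log2(3116)) = 11.
2*11 = 22.
m/(2*floor(log2(n))) = 436/22 ≈ 19.8182.
floor = 19.
k = max(1, 19) = 19.

19


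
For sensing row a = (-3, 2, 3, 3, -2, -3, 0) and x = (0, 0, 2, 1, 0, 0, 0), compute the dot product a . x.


Non-zero terms: ['3*2', '3*1']
Products: [6, 3]
y = sum = 9.

9


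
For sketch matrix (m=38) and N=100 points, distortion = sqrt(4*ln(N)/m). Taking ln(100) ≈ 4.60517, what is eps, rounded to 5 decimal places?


ln(100) ≈ 4.60517.
4*ln(N)/m ≈ 4*4.60517/38 ≈ 0.48475474.
eps = sqrt(0.48475474) ≈ 0.6962433 ≈ 0.69624.

0.69624


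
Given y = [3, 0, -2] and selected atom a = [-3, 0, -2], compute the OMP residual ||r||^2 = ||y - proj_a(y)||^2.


a^T a = 13.
a^T y = -5.
coeff = -5/13 = -5/13.
||r||^2 = 144/13.

144/13


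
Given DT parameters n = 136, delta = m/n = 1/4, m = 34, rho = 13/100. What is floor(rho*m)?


m = 1/4*136 = 34.
rho = 13/100.
rho*m = 13/100*34 = 4.42.
k = floor(4.42) = 4.

4


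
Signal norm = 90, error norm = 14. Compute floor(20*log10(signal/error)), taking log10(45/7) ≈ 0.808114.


||x||/||e|| = 90/14 = 45/7.
log10(45/7) ≈ 0.808114.
20*log10(||x||/||e||) ≈ 20*0.808114 = 16.16228.
floor(16.16228) = 16.

16


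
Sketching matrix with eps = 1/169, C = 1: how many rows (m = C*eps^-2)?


1/eps = 169.
(1/eps)^2 = 28561.
m = 1*28561 = 28561.

28561


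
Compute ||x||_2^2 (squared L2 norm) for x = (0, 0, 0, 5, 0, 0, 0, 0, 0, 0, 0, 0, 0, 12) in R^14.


Non-zero entries: [(3, 5), (13, 12)]
Squares: [25, 144]
||x||_2^2 = sum = 169.

169
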